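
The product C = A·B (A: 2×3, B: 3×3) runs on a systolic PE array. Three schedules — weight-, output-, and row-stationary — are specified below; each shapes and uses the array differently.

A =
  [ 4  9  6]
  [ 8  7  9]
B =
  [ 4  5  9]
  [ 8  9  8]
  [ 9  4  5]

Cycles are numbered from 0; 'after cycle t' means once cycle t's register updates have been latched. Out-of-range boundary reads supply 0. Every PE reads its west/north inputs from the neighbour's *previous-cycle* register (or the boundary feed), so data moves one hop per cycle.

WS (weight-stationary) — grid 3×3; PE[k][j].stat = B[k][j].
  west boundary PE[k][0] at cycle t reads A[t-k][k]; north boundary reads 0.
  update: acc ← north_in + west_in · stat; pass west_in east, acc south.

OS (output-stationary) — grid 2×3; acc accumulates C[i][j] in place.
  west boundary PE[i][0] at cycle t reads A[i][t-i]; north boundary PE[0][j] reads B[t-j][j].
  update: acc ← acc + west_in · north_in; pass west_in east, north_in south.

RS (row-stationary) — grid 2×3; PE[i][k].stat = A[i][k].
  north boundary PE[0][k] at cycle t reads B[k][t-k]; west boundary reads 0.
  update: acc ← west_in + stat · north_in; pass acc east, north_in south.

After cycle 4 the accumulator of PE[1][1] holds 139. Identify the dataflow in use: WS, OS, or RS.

dataflow = OS

WS [3×3] PE[1][1] across cycles:
  step 0 · PE1,1: acc=0; fwd→0 fwd↓0
  step 1 · PE1,1: acc=0; fwd→0 fwd↓0
  step 2 · PE1,1: acc=101; fwd→9 fwd↓101
  step 3 · PE1,1: acc=103; fwd→7 fwd↓103
  step 4 · PE1,1: acc=0; fwd→0 fwd↓0
OS [2×3] PE[1][1] across cycles:
  step 0 · PE1,1: acc=0; fwd→0 fwd↓0
  step 1 · PE1,1: acc=0; fwd→0 fwd↓0
  step 2 · PE1,1: acc=40; fwd→8 fwd↓5
  step 3 · PE1,1: acc=103; fwd→7 fwd↓9
  step 4 · PE1,1: acc=139; fwd→9 fwd↓4
RS [2×3] PE[1][1] across cycles:
  step 0 · PE1,1: acc=0; fwd→0 fwd↓0
  step 1 · PE1,1: acc=0; fwd→0 fwd↓0
  step 2 · PE1,1: acc=88; fwd→88 fwd↓8
  step 3 · PE1,1: acc=103; fwd→103 fwd↓9
  step 4 · PE1,1: acc=128; fwd→128 fwd↓8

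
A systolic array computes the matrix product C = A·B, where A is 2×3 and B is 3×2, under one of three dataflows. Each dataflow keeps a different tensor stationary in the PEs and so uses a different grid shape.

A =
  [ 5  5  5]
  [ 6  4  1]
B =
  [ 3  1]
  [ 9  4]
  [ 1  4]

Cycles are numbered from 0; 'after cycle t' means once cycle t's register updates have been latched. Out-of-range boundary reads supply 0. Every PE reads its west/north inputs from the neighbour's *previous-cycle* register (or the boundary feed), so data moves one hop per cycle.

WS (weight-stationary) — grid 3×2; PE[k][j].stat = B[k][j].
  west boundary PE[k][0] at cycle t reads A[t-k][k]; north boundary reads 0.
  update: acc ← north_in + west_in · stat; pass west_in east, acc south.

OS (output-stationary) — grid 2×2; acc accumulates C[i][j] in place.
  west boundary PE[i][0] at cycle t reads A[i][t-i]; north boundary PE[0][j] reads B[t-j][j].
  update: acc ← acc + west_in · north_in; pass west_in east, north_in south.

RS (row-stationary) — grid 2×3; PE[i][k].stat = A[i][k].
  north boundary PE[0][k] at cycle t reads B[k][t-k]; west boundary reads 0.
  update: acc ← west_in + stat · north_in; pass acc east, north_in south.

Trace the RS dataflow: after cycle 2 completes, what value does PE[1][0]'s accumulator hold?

RS (2×3). Following PE[1][0] plus its west/north inputs:
  [0] (0,0) acc=15 (h:15 v:3)
  [0] (1,0) acc=0 (h:0 v:0)
  [1] (0,0) acc=5 (h:5 v:1)
  [1] (1,0) acc=18 (h:18 v:3)
  [2] (0,0) acc=0 (h:0 v:0)
  [2] (1,0) acc=6 (h:6 v:1)

PE[1][0].acc = 6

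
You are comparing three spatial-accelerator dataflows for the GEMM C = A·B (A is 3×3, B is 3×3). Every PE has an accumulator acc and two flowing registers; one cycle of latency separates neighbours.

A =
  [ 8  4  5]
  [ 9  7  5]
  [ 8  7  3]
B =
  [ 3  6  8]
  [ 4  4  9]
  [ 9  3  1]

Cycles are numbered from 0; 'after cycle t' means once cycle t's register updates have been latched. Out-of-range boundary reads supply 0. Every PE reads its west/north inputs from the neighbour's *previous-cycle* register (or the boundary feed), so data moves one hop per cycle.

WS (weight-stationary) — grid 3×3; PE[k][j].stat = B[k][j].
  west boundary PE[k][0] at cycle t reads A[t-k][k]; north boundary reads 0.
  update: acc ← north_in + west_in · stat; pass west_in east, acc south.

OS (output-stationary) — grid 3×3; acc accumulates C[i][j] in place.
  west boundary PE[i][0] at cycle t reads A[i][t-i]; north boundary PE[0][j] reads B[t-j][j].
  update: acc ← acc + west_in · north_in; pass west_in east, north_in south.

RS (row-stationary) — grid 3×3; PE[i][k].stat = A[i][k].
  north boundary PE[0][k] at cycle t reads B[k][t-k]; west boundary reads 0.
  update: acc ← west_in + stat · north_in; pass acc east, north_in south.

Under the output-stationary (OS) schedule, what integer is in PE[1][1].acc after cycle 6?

PE[1][1].acc = 97

OS (3×3). Following PE[1][1] plus its west/north inputs:
  t=0 PE[0][1]: acc=0 h=0 v=0
  t=0 PE[1][0]: acc=0 h=0 v=0
  t=0 PE[1][1]: acc=0 h=0 v=0
  t=1 PE[0][1]: acc=48 h=8 v=6
  t=1 PE[1][0]: acc=27 h=9 v=3
  t=1 PE[1][1]: acc=0 h=0 v=0
  t=2 PE[0][1]: acc=64 h=4 v=4
  t=2 PE[1][0]: acc=55 h=7 v=4
  t=2 PE[1][1]: acc=54 h=9 v=6
  t=3 PE[0][1]: acc=79 h=5 v=3
  t=3 PE[1][0]: acc=100 h=5 v=9
  t=3 PE[1][1]: acc=82 h=7 v=4
  t=4 PE[0][1]: acc=79 h=0 v=0
  t=4 PE[1][0]: acc=100 h=0 v=0
  t=4 PE[1][1]: acc=97 h=5 v=3
  t=5 PE[0][1]: acc=79 h=0 v=0
  t=5 PE[1][0]: acc=100 h=0 v=0
  t=5 PE[1][1]: acc=97 h=0 v=0
  t=6 PE[0][1]: acc=79 h=0 v=0
  t=6 PE[1][0]: acc=100 h=0 v=0
  t=6 PE[1][1]: acc=97 h=0 v=0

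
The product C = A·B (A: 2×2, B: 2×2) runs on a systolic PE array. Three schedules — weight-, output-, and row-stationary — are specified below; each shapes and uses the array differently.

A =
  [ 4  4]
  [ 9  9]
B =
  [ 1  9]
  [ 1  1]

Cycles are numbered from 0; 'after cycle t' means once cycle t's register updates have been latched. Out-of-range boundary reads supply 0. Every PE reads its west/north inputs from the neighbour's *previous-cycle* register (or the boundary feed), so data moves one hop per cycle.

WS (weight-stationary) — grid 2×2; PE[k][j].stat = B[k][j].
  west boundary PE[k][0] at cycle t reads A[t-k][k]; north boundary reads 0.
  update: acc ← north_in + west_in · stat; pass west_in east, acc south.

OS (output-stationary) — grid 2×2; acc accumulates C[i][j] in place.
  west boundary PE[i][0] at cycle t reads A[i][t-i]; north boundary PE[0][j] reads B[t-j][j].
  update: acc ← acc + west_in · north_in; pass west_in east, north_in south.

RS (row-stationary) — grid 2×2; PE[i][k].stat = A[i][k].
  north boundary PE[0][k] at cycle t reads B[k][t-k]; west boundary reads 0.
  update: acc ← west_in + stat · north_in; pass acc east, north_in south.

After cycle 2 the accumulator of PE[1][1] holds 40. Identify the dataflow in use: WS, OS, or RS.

dataflow = WS

WS (2×2 grid), PE[1][1]:
  cycle 0: PE[1][1] → acc 0, east 0, south 0
  cycle 1: PE[1][1] → acc 0, east 0, south 0
  cycle 2: PE[1][1] → acc 40, east 4, south 40
OS (2×2 grid), PE[1][1]:
  cycle 0: PE[1][1] → acc 0, east 0, south 0
  cycle 1: PE[1][1] → acc 0, east 0, south 0
  cycle 2: PE[1][1] → acc 81, east 9, south 9
RS (2×2 grid), PE[1][1]:
  cycle 0: PE[1][1] → acc 0, east 0, south 0
  cycle 1: PE[1][1] → acc 0, east 0, south 0
  cycle 2: PE[1][1] → acc 18, east 18, south 1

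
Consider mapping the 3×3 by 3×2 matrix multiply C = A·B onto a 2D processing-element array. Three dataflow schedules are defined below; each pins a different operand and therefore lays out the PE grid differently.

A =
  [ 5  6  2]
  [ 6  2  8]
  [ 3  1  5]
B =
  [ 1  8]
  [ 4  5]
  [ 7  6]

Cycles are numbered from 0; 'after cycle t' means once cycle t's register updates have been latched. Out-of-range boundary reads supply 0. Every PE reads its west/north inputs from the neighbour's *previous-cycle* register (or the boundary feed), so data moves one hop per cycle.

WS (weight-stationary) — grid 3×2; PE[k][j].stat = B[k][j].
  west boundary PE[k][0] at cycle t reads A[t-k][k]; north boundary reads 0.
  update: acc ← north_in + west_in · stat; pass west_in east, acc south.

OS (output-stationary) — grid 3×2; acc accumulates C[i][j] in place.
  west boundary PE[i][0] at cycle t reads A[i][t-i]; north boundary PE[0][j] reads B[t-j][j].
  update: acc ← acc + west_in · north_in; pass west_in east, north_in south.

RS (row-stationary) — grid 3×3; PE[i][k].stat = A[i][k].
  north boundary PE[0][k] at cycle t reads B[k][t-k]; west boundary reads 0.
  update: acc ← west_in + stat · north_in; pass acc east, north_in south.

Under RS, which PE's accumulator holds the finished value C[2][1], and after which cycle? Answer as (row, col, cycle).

(row, col, cycle) = (2, 2, 5)

RS: C[2][1] accumulates in PE[2][2]:
  cycle 0: PE[2][2] → acc 0, east 0, south 0
  cycle 1: PE[2][2] → acc 0, east 0, south 0
  cycle 2: PE[2][2] → acc 0, east 0, south 0
  cycle 3: PE[2][2] → acc 0, east 0, south 0
  cycle 4: PE[2][2] → acc 42, east 42, south 7
  cycle 5: PE[2][2] → acc 59, east 59, south 6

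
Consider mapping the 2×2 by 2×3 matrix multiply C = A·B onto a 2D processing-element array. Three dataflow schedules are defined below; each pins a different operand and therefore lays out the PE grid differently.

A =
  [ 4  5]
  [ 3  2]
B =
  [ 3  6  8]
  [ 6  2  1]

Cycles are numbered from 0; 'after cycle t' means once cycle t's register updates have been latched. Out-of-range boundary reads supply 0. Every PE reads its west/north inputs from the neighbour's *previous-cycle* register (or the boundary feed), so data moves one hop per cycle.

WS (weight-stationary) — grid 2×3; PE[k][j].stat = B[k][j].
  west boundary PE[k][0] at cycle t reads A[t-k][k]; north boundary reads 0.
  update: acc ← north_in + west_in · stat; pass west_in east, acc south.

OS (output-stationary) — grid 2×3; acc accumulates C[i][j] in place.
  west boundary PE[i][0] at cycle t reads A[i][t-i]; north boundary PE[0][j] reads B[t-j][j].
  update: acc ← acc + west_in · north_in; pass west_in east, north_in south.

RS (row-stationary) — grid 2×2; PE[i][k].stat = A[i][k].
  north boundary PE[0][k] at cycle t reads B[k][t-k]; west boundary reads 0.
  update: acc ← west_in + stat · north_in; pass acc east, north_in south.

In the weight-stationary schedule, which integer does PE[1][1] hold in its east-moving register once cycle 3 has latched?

register = 2

WS on a 2×3 grid — tracing PE[1][1] and its feeders:
  t=0 PE[0][1]: acc=0 h=0 v=0
  t=0 PE[1][0]: acc=0 h=0 v=0
  t=0 PE[1][1]: acc=0 h=0 v=0
  t=1 PE[0][1]: acc=24 h=4 v=24
  t=1 PE[1][0]: acc=42 h=5 v=42
  t=1 PE[1][1]: acc=0 h=0 v=0
  t=2 PE[0][1]: acc=18 h=3 v=18
  t=2 PE[1][0]: acc=21 h=2 v=21
  t=2 PE[1][1]: acc=34 h=5 v=34
  t=3 PE[0][1]: acc=0 h=0 v=0
  t=3 PE[1][0]: acc=0 h=0 v=0
  t=3 PE[1][1]: acc=22 h=2 v=22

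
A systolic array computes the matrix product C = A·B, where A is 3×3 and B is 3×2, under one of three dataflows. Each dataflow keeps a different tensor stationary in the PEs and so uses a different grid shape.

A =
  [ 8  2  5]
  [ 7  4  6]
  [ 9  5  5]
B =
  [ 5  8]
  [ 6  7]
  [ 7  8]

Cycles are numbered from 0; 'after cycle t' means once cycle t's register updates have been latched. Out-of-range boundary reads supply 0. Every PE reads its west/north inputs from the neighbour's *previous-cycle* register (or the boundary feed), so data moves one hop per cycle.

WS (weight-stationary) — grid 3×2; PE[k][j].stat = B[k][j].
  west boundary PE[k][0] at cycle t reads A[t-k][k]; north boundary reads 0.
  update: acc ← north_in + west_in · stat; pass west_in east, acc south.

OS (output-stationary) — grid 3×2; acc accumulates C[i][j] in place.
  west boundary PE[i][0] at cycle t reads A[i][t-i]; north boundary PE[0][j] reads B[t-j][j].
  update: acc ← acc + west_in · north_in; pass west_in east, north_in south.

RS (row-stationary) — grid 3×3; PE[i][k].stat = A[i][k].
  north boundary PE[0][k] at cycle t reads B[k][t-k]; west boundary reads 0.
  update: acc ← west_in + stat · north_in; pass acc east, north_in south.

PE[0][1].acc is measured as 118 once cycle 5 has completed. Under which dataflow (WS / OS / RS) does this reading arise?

dataflow = OS

WS (3×2 grid), PE[0][1]:
  [0] (0,1) acc=0 (h:0 v:0)
  [1] (0,1) acc=64 (h:8 v:64)
  [2] (0,1) acc=56 (h:7 v:56)
  [3] (0,1) acc=72 (h:9 v:72)
  [4] (0,1) acc=0 (h:0 v:0)
  [5] (0,1) acc=0 (h:0 v:0)
OS (3×2 grid), PE[0][1]:
  [0] (0,1) acc=0 (h:0 v:0)
  [1] (0,1) acc=64 (h:8 v:8)
  [2] (0,1) acc=78 (h:2 v:7)
  [3] (0,1) acc=118 (h:5 v:8)
  [4] (0,1) acc=118 (h:0 v:0)
  [5] (0,1) acc=118 (h:0 v:0)
RS (3×3 grid), PE[0][1]:
  [0] (0,1) acc=0 (h:0 v:0)
  [1] (0,1) acc=52 (h:52 v:6)
  [2] (0,1) acc=78 (h:78 v:7)
  [3] (0,1) acc=0 (h:0 v:0)
  [4] (0,1) acc=0 (h:0 v:0)
  [5] (0,1) acc=0 (h:0 v:0)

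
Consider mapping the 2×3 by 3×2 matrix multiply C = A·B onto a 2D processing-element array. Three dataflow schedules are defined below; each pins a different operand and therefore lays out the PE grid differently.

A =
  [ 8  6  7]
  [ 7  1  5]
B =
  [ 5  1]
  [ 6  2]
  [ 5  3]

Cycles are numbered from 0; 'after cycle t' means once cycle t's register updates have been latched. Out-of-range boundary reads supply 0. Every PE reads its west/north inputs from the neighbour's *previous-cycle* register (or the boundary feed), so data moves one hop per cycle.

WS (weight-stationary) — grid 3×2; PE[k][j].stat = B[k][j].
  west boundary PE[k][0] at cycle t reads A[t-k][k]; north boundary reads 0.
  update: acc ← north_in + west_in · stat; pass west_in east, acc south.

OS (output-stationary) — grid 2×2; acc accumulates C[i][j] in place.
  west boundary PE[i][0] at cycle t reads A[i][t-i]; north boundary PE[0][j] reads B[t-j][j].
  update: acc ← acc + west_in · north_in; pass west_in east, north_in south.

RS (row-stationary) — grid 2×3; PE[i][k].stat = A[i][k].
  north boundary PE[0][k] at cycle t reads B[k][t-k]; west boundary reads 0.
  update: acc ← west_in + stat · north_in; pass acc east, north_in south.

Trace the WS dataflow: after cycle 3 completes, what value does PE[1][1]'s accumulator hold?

PE[1][1].acc = 9

WS on a 3×2 grid — tracing PE[1][1] and its feeders:
  c0 r0c1: 0 / 0 / 0
  c0 r1c0: 0 / 0 / 0
  c0 r1c1: 0 / 0 / 0
  c1 r0c1: 8 / 8 / 8
  c1 r1c0: 76 / 6 / 76
  c1 r1c1: 0 / 0 / 0
  c2 r0c1: 7 / 7 / 7
  c2 r1c0: 41 / 1 / 41
  c2 r1c1: 20 / 6 / 20
  c3 r0c1: 0 / 0 / 0
  c3 r1c0: 0 / 0 / 0
  c3 r1c1: 9 / 1 / 9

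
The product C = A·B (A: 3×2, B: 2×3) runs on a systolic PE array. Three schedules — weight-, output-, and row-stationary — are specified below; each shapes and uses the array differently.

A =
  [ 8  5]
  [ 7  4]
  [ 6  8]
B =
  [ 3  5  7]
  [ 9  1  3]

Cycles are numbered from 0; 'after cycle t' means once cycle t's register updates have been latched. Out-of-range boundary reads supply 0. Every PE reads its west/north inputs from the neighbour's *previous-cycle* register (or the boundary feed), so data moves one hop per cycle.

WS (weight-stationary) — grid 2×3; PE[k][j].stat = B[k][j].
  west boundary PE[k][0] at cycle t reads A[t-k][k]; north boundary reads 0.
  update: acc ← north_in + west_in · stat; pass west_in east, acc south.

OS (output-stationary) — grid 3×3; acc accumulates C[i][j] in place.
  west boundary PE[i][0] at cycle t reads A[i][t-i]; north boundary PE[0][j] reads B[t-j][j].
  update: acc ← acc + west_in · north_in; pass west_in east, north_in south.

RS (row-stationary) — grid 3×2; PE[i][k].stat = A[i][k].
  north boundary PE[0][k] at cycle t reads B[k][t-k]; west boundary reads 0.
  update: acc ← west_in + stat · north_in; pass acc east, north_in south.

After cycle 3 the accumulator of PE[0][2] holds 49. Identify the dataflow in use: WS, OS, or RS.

dataflow = WS

— WS: 2×3; PE[0][2] trace:
  c0 r0c2: 0 / 0 / 0
  c1 r0c2: 0 / 0 / 0
  c2 r0c2: 56 / 8 / 56
  c3 r0c2: 49 / 7 / 49
— OS: 3×3; PE[0][2] trace:
  c0 r0c2: 0 / 0 / 0
  c1 r0c2: 0 / 0 / 0
  c2 r0c2: 56 / 8 / 7
  c3 r0c2: 71 / 5 / 3
RS (3×2): PE[0][2] does not exist.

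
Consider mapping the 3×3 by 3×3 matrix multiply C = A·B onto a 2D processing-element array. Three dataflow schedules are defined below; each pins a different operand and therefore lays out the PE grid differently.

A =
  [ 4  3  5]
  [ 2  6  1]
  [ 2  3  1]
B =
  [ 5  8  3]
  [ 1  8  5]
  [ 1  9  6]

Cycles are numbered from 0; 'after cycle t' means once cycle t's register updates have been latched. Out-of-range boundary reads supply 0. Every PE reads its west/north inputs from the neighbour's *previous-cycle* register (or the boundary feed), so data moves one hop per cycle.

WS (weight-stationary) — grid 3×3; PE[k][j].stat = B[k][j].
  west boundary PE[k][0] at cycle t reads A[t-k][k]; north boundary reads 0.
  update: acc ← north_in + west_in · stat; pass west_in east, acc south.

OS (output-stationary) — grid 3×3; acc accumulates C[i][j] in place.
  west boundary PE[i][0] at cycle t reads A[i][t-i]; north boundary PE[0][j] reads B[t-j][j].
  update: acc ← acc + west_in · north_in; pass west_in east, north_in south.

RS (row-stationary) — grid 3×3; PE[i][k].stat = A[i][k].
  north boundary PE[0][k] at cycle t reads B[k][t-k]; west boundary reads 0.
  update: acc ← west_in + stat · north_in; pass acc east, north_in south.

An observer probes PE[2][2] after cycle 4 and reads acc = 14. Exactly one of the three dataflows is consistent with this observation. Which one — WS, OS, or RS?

— WS: 3×3; PE[2][2] trace:
  step 0 · PE2,2: acc=0; fwd→0 fwd↓0
  step 1 · PE2,2: acc=0; fwd→0 fwd↓0
  step 2 · PE2,2: acc=0; fwd→0 fwd↓0
  step 3 · PE2,2: acc=0; fwd→0 fwd↓0
  step 4 · PE2,2: acc=57; fwd→5 fwd↓57
— OS: 3×3; PE[2][2] trace:
  step 0 · PE2,2: acc=0; fwd→0 fwd↓0
  step 1 · PE2,2: acc=0; fwd→0 fwd↓0
  step 2 · PE2,2: acc=0; fwd→0 fwd↓0
  step 3 · PE2,2: acc=0; fwd→0 fwd↓0
  step 4 · PE2,2: acc=6; fwd→2 fwd↓3
— RS: 3×3; PE[2][2] trace:
  step 0 · PE2,2: acc=0; fwd→0 fwd↓0
  step 1 · PE2,2: acc=0; fwd→0 fwd↓0
  step 2 · PE2,2: acc=0; fwd→0 fwd↓0
  step 3 · PE2,2: acc=0; fwd→0 fwd↓0
  step 4 · PE2,2: acc=14; fwd→14 fwd↓1

dataflow = RS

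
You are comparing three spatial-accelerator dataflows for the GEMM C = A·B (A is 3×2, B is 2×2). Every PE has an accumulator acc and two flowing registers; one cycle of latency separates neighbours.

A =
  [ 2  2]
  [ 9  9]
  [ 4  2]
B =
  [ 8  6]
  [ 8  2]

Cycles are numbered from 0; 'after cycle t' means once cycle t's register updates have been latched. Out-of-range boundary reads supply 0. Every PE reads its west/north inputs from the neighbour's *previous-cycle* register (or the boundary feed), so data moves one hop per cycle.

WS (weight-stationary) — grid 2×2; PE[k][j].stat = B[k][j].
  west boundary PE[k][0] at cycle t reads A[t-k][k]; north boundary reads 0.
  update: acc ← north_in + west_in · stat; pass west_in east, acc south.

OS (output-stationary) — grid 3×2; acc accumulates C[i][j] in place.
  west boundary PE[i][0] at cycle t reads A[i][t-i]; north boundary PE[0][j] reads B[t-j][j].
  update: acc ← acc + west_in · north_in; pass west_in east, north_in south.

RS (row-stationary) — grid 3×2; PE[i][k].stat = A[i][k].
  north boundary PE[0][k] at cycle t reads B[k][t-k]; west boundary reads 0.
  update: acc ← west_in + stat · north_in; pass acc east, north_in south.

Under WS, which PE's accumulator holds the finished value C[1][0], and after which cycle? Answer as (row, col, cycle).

WS — PE[1][0] is where C[1][0] collects:
  t=0 PE[1][0]: acc=0 h=0 v=0
  t=1 PE[1][0]: acc=32 h=2 v=32
  t=2 PE[1][0]: acc=144 h=9 v=144

(row, col, cycle) = (1, 0, 2)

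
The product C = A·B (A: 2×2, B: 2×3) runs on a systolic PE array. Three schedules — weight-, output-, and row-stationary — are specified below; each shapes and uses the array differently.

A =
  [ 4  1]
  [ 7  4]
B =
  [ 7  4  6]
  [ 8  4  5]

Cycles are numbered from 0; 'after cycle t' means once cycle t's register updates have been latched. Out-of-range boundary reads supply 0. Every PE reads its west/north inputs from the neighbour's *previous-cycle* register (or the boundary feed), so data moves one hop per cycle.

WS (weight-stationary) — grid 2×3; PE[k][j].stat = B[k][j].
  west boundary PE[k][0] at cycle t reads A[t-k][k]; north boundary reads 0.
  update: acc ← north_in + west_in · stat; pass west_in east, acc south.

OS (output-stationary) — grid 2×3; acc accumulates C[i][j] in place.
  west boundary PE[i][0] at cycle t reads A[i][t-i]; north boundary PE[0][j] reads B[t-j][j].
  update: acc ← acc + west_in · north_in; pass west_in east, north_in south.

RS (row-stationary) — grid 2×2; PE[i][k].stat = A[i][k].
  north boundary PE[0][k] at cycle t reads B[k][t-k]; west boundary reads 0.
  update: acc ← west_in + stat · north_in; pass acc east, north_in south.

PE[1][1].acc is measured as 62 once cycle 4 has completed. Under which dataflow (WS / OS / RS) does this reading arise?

Under WS (2×3), PE[1][1]:
  [0] (1,1) acc=0 (h:0 v:0)
  [1] (1,1) acc=0 (h:0 v:0)
  [2] (1,1) acc=20 (h:1 v:20)
  [3] (1,1) acc=44 (h:4 v:44)
  [4] (1,1) acc=0 (h:0 v:0)
Under OS (2×3), PE[1][1]:
  [0] (1,1) acc=0 (h:0 v:0)
  [1] (1,1) acc=0 (h:0 v:0)
  [2] (1,1) acc=28 (h:7 v:4)
  [3] (1,1) acc=44 (h:4 v:4)
  [4] (1,1) acc=44 (h:0 v:0)
Under RS (2×2), PE[1][1]:
  [0] (1,1) acc=0 (h:0 v:0)
  [1] (1,1) acc=0 (h:0 v:0)
  [2] (1,1) acc=81 (h:81 v:8)
  [3] (1,1) acc=44 (h:44 v:4)
  [4] (1,1) acc=62 (h:62 v:5)

dataflow = RS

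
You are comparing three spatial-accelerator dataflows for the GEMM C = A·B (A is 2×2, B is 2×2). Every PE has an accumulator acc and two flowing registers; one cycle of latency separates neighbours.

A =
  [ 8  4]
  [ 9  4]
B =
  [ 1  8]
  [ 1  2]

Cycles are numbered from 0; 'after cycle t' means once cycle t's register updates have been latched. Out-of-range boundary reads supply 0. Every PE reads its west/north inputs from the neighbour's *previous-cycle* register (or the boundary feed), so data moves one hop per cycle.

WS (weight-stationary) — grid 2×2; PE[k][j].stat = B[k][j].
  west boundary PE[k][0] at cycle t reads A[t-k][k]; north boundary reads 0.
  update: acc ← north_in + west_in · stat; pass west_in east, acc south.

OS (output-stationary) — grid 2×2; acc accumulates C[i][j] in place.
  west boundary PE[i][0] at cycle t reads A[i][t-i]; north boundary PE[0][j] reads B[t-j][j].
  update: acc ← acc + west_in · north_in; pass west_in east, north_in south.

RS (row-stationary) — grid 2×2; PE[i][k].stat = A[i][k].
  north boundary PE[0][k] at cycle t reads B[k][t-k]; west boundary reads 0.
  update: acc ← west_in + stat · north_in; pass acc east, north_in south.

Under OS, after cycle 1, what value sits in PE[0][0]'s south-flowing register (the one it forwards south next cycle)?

Tracing OS — 2×2 array, target PE[0][0]:
  [0] (0,0) acc=8 (h:8 v:1)
  [1] (0,0) acc=12 (h:4 v:1)

register = 1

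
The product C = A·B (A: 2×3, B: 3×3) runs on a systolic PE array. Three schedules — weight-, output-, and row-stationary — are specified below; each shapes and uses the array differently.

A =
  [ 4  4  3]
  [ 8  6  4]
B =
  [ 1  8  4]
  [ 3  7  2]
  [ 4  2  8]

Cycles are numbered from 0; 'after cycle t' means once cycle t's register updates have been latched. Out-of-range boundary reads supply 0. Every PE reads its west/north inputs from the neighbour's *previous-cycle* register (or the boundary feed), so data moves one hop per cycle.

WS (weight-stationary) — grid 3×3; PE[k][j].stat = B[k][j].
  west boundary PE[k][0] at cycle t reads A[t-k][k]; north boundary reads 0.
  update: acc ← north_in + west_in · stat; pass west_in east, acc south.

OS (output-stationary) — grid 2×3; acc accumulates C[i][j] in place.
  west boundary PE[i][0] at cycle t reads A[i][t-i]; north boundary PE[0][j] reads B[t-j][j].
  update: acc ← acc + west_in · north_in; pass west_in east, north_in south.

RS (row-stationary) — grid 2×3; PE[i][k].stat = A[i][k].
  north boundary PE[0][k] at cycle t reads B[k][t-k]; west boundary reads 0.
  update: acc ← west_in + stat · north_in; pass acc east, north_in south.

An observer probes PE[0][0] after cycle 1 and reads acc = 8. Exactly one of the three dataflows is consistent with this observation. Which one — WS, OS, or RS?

dataflow = WS

Under WS (3×3), PE[0][0]:
  0: (0,0).acc=4  regs=<4,4>
  1: (0,0).acc=8  regs=<8,8>
Under OS (2×3), PE[0][0]:
  0: (0,0).acc=4  regs=<4,1>
  1: (0,0).acc=16  regs=<4,3>
Under RS (2×3), PE[0][0]:
  0: (0,0).acc=4  regs=<4,1>
  1: (0,0).acc=32  regs=<32,8>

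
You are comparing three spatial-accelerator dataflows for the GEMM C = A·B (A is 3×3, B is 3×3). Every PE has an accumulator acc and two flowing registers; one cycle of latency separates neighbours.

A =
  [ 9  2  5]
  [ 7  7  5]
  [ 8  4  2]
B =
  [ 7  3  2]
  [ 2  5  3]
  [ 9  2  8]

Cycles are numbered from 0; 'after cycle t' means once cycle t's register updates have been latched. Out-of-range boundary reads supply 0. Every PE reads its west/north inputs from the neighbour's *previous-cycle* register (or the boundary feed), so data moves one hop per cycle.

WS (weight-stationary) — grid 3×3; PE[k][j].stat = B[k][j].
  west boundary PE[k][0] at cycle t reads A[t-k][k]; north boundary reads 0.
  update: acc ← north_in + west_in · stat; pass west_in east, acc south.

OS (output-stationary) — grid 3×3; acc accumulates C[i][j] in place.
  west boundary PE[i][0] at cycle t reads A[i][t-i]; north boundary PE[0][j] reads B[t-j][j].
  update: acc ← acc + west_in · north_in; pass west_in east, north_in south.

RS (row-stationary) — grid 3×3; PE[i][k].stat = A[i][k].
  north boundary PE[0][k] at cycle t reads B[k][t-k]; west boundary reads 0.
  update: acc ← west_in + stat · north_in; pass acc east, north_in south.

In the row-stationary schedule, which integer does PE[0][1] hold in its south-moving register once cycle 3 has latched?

RS 3×3: PE[0][1] cycle-by-cycle (with neighbour feeds):
  t=0 PE[0][0]: acc=63 h=63 v=7
  t=0 PE[0][1]: acc=0 h=0 v=0
  t=1 PE[0][0]: acc=27 h=27 v=3
  t=1 PE[0][1]: acc=67 h=67 v=2
  t=2 PE[0][0]: acc=18 h=18 v=2
  t=2 PE[0][1]: acc=37 h=37 v=5
  t=3 PE[0][0]: acc=0 h=0 v=0
  t=3 PE[0][1]: acc=24 h=24 v=3

register = 3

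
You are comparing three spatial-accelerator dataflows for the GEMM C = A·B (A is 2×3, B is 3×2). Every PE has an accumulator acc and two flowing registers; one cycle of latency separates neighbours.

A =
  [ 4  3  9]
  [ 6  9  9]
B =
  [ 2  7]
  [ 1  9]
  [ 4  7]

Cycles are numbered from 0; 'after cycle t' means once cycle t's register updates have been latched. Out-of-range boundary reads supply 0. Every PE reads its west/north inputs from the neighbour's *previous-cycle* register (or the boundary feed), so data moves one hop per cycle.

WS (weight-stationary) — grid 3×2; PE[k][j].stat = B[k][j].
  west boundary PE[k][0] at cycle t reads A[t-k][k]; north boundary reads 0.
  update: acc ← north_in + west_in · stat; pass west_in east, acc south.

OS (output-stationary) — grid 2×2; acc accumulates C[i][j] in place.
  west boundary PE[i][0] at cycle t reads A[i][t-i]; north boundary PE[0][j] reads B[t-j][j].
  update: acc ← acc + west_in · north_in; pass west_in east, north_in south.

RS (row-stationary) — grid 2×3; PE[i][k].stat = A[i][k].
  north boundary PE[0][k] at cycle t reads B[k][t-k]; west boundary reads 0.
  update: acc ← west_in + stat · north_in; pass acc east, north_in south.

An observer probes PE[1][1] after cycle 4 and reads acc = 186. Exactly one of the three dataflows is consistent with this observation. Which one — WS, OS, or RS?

dataflow = OS

— WS: 3×2; PE[1][1] trace:
  0: (1,1).acc=0  regs=<0,0>
  1: (1,1).acc=0  regs=<0,0>
  2: (1,1).acc=55  regs=<3,55>
  3: (1,1).acc=123  regs=<9,123>
  4: (1,1).acc=0  regs=<0,0>
— OS: 2×2; PE[1][1] trace:
  0: (1,1).acc=0  regs=<0,0>
  1: (1,1).acc=0  regs=<0,0>
  2: (1,1).acc=42  regs=<6,7>
  3: (1,1).acc=123  regs=<9,9>
  4: (1,1).acc=186  regs=<9,7>
— RS: 2×3; PE[1][1] trace:
  0: (1,1).acc=0  regs=<0,0>
  1: (1,1).acc=0  regs=<0,0>
  2: (1,1).acc=21  regs=<21,1>
  3: (1,1).acc=123  regs=<123,9>
  4: (1,1).acc=0  regs=<0,0>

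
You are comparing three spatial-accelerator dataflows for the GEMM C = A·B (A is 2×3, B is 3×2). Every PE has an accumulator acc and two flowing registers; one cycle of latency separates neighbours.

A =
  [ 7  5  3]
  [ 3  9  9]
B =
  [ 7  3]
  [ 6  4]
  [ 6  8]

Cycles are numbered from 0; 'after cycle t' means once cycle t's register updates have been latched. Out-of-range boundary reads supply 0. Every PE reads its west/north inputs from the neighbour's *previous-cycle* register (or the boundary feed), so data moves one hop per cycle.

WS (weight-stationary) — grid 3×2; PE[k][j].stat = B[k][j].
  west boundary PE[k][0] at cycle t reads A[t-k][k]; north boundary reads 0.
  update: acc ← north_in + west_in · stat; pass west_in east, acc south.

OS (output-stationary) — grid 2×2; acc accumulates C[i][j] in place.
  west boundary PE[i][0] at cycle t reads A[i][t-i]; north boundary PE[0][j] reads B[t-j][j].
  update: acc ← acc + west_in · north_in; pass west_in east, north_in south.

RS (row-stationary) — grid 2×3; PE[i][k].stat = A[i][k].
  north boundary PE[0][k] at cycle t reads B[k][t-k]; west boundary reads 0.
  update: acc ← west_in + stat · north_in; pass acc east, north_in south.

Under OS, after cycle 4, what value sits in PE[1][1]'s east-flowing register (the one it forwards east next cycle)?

register = 9

OS on a 2×2 grid — tracing PE[1][1] and its feeders:
  t=0 PE[0][1]: acc=0 h=0 v=0
  t=0 PE[1][0]: acc=0 h=0 v=0
  t=0 PE[1][1]: acc=0 h=0 v=0
  t=1 PE[0][1]: acc=21 h=7 v=3
  t=1 PE[1][0]: acc=21 h=3 v=7
  t=1 PE[1][1]: acc=0 h=0 v=0
  t=2 PE[0][1]: acc=41 h=5 v=4
  t=2 PE[1][0]: acc=75 h=9 v=6
  t=2 PE[1][1]: acc=9 h=3 v=3
  t=3 PE[0][1]: acc=65 h=3 v=8
  t=3 PE[1][0]: acc=129 h=9 v=6
  t=3 PE[1][1]: acc=45 h=9 v=4
  t=4 PE[0][1]: acc=65 h=0 v=0
  t=4 PE[1][0]: acc=129 h=0 v=0
  t=4 PE[1][1]: acc=117 h=9 v=8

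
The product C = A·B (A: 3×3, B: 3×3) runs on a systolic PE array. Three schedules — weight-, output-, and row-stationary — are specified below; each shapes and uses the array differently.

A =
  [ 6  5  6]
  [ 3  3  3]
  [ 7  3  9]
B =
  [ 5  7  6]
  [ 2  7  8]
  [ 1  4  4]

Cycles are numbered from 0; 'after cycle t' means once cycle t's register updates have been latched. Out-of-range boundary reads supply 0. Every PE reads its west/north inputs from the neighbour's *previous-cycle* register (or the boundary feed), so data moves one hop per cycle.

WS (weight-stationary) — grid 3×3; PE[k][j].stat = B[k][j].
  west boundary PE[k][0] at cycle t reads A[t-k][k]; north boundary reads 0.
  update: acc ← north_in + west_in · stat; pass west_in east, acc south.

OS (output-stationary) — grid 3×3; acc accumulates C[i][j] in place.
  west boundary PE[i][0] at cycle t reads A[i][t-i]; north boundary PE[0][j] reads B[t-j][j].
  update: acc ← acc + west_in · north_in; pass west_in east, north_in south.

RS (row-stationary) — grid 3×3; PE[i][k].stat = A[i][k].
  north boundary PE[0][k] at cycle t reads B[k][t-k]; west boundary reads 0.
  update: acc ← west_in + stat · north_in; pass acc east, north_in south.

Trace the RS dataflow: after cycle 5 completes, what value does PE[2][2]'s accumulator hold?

PE[2][2].acc = 106

Tracing RS — 3×3 array, target PE[2][2]:
  step 0 · PE1,2: acc=0; fwd→0 fwd↓0
  step 0 · PE2,1: acc=0; fwd→0 fwd↓0
  step 0 · PE2,2: acc=0; fwd→0 fwd↓0
  step 1 · PE1,2: acc=0; fwd→0 fwd↓0
  step 1 · PE2,1: acc=0; fwd→0 fwd↓0
  step 1 · PE2,2: acc=0; fwd→0 fwd↓0
  step 2 · PE1,2: acc=0; fwd→0 fwd↓0
  step 2 · PE2,1: acc=0; fwd→0 fwd↓0
  step 2 · PE2,2: acc=0; fwd→0 fwd↓0
  step 3 · PE1,2: acc=24; fwd→24 fwd↓1
  step 3 · PE2,1: acc=41; fwd→41 fwd↓2
  step 3 · PE2,2: acc=0; fwd→0 fwd↓0
  step 4 · PE1,2: acc=54; fwd→54 fwd↓4
  step 4 · PE2,1: acc=70; fwd→70 fwd↓7
  step 4 · PE2,2: acc=50; fwd→50 fwd↓1
  step 5 · PE1,2: acc=54; fwd→54 fwd↓4
  step 5 · PE2,1: acc=66; fwd→66 fwd↓8
  step 5 · PE2,2: acc=106; fwd→106 fwd↓4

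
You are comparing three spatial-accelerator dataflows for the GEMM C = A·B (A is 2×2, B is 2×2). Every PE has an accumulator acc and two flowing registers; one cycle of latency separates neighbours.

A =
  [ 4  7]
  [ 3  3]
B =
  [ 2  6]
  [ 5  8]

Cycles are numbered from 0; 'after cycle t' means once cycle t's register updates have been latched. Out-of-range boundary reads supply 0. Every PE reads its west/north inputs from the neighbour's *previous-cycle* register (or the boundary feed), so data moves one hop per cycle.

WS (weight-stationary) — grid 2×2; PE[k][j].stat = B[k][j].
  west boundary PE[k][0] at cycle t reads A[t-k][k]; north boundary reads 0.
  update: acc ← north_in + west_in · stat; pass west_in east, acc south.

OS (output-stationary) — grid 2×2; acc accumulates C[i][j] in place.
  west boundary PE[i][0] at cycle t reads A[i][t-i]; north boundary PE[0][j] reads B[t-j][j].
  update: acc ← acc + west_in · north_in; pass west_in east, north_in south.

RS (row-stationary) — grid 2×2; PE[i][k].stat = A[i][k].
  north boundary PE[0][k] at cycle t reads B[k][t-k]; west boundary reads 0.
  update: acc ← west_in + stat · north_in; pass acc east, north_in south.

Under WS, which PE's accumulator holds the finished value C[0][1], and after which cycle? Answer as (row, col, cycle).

WS — PE[1][1] is where C[0][1] collects:
  @0  [1,1]  acc 0  |  →0  ↓0
  @1  [1,1]  acc 0  |  →0  ↓0
  @2  [1,1]  acc 80  |  →7  ↓80

(row, col, cycle) = (1, 1, 2)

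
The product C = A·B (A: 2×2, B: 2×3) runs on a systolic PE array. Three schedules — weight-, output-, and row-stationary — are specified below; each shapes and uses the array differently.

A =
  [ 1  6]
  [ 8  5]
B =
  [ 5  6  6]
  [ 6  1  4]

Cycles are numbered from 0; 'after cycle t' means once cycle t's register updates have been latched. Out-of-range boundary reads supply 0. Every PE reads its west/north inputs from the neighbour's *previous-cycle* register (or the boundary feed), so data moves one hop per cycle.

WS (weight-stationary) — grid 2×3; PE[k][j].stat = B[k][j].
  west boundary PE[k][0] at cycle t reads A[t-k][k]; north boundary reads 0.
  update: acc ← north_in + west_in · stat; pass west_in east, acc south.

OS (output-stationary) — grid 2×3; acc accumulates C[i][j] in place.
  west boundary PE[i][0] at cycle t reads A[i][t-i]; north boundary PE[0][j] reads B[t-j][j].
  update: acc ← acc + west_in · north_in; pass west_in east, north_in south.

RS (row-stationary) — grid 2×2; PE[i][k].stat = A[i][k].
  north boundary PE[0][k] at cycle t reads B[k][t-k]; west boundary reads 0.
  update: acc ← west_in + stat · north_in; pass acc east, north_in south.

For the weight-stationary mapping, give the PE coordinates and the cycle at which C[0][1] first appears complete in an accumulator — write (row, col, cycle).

(row, col, cycle) = (1, 1, 2)

WS — PE[1][1] is where C[0][1] collects:
  [0] (1,1) acc=0 (h:0 v:0)
  [1] (1,1) acc=0 (h:0 v:0)
  [2] (1,1) acc=12 (h:6 v:12)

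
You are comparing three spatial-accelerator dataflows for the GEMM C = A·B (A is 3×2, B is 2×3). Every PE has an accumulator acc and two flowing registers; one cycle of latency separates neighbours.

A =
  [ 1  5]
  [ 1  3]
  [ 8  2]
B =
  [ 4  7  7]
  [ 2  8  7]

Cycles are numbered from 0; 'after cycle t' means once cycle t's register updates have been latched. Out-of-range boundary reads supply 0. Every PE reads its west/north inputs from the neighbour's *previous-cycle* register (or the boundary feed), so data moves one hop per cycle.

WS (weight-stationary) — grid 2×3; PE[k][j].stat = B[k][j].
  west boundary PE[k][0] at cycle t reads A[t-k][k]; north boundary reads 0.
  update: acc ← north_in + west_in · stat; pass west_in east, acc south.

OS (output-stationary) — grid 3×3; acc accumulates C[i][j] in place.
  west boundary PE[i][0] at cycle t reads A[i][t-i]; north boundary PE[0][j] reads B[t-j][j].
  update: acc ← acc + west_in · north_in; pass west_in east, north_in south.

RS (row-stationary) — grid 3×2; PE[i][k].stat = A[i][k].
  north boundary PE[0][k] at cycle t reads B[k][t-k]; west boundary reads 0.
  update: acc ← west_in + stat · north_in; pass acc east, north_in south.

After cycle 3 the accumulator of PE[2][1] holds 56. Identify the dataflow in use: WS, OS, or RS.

WS: PE[2][1] is outside its 2×3 grid.
OS (3×3 grid), PE[2][1]:
  [0] (2,1) acc=0 (h:0 v:0)
  [1] (2,1) acc=0 (h:0 v:0)
  [2] (2,1) acc=0 (h:0 v:0)
  [3] (2,1) acc=56 (h:8 v:7)
RS (3×2 grid), PE[2][1]:
  [0] (2,1) acc=0 (h:0 v:0)
  [1] (2,1) acc=0 (h:0 v:0)
  [2] (2,1) acc=0 (h:0 v:0)
  [3] (2,1) acc=36 (h:36 v:2)

dataflow = OS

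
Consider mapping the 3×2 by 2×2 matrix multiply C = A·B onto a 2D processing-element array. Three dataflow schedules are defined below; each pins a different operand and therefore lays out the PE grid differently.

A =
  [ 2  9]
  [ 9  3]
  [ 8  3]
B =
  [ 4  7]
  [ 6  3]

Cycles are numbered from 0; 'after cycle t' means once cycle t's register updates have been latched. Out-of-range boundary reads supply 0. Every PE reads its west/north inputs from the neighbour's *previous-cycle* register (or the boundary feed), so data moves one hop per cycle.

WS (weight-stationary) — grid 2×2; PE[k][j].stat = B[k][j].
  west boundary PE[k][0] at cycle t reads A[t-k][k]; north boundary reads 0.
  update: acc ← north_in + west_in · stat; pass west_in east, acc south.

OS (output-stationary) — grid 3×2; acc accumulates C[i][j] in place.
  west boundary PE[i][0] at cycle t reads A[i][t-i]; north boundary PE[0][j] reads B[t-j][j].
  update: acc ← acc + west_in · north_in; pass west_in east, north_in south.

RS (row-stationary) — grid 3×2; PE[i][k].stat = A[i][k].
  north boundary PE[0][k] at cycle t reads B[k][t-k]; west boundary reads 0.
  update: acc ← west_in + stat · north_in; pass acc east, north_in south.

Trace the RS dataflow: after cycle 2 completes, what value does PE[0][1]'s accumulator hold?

PE[0][1].acc = 41

Tracing RS — 3×2 array, target PE[0][1]:
  after 0 — PE[0][0] acc=8, pass-E 8, pass-S 4
  after 0 — PE[0][1] acc=0, pass-E 0, pass-S 0
  after 1 — PE[0][0] acc=14, pass-E 14, pass-S 7
  after 1 — PE[0][1] acc=62, pass-E 62, pass-S 6
  after 2 — PE[0][0] acc=0, pass-E 0, pass-S 0
  after 2 — PE[0][1] acc=41, pass-E 41, pass-S 3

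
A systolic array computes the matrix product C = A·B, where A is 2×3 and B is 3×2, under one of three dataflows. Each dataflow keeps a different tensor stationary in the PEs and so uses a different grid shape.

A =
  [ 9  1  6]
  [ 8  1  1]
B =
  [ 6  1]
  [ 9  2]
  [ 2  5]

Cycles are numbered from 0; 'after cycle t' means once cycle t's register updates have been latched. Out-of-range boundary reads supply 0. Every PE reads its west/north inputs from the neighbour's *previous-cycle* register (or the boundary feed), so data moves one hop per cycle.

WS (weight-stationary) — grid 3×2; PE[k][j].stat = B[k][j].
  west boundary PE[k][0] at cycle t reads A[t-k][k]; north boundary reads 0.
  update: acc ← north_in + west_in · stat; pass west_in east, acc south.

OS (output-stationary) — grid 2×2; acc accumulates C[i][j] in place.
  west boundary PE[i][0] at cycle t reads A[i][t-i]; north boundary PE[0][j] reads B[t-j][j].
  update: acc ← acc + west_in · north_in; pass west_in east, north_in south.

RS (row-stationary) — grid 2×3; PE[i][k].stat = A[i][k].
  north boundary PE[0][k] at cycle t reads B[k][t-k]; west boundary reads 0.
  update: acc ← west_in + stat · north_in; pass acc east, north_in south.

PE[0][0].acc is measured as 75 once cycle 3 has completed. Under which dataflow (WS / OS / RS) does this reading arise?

WS [3×2] PE[0][0] across cycles:
  step 0 · PE0,0: acc=54; fwd→9 fwd↓54
  step 1 · PE0,0: acc=48; fwd→8 fwd↓48
  step 2 · PE0,0: acc=0; fwd→0 fwd↓0
  step 3 · PE0,0: acc=0; fwd→0 fwd↓0
OS [2×2] PE[0][0] across cycles:
  step 0 · PE0,0: acc=54; fwd→9 fwd↓6
  step 1 · PE0,0: acc=63; fwd→1 fwd↓9
  step 2 · PE0,0: acc=75; fwd→6 fwd↓2
  step 3 · PE0,0: acc=75; fwd→0 fwd↓0
RS [2×3] PE[0][0] across cycles:
  step 0 · PE0,0: acc=54; fwd→54 fwd↓6
  step 1 · PE0,0: acc=9; fwd→9 fwd↓1
  step 2 · PE0,0: acc=0; fwd→0 fwd↓0
  step 3 · PE0,0: acc=0; fwd→0 fwd↓0

dataflow = OS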